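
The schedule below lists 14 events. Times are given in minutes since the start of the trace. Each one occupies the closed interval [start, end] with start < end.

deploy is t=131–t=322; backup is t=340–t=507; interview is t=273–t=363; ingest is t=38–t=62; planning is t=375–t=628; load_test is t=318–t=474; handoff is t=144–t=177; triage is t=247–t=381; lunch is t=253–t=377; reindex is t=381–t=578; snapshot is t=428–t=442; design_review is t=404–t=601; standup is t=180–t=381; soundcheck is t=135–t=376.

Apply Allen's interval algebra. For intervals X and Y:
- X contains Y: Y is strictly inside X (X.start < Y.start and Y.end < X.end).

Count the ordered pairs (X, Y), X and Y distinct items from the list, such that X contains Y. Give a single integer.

15

Checking all 182 ordered pairs for relation 'contains'; matching pairs in alphabetical order:
(backup, snapshot): backup contains snapshot ✓
(deploy, handoff): deploy contains handoff ✓
(design_review, snapshot): design_review contains snapshot ✓
(load_test, snapshot): load_test contains snapshot ✓
(lunch, interview): lunch contains interview ✓
(planning, design_review): planning contains design_review ✓
(planning, reindex): planning contains reindex ✓
(planning, snapshot): planning contains snapshot ✓
(reindex, snapshot): reindex contains snapshot ✓
(soundcheck, handoff): soundcheck contains handoff ✓
(soundcheck, interview): soundcheck contains interview ✓
(standup, interview): standup contains interview ✓
(standup, lunch): standup contains lunch ✓
(triage, interview): triage contains interview ✓
(triage, lunch): triage contains lunch ✓
Count: 15.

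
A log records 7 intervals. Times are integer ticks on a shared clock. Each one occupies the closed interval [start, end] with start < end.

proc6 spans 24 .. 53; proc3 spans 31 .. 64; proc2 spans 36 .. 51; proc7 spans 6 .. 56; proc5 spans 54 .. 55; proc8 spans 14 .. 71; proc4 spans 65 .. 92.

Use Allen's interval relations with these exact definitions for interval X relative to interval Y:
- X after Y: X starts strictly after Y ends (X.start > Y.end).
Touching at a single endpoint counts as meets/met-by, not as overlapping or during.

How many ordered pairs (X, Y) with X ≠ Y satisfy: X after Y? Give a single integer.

Checking all 42 ordered pairs for relation 'after'; matching pairs in alphabetical order:
(proc4, proc2): proc4 after proc2 ✓
(proc4, proc3): proc4 after proc3 ✓
(proc4, proc5): proc4 after proc5 ✓
(proc4, proc6): proc4 after proc6 ✓
(proc4, proc7): proc4 after proc7 ✓
(proc5, proc2): proc5 after proc2 ✓
(proc5, proc6): proc5 after proc6 ✓
Count: 7.

7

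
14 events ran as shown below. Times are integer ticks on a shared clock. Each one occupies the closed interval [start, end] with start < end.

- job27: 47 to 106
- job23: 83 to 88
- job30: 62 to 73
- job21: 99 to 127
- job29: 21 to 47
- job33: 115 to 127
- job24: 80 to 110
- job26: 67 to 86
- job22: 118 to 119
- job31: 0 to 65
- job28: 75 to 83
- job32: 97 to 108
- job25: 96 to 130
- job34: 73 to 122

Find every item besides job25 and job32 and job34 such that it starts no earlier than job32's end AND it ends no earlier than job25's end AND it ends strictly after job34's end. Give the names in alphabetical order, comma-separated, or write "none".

none

Conditions: its start is no earlier than job32's end (X.start >= 108) AND its end is no earlier than job25's end (X.end >= 130) AND its end is strictly after job34's end (X.end > 122).
job21: start 99 >= 108? ✗; end 127 >= 130? ✗; end 127 > 122? ✓ → no.
job22: start 118 >= 108? ✓; end 119 >= 130? ✗; end 119 > 122? ✗ → no.
job23: start 83 >= 108? ✗; end 88 >= 130? ✗; end 88 > 122? ✗ → no.
job24: start 80 >= 108? ✗; end 110 >= 130? ✗; end 110 > 122? ✗ → no.
job26: start 67 >= 108? ✗; end 86 >= 130? ✗; end 86 > 122? ✗ → no.
job27: start 47 >= 108? ✗; end 106 >= 130? ✗; end 106 > 122? ✗ → no.
job28: start 75 >= 108? ✗; end 83 >= 130? ✗; end 83 > 122? ✗ → no.
job29: start 21 >= 108? ✗; end 47 >= 130? ✗; end 47 > 122? ✗ → no.
job30: start 62 >= 108? ✗; end 73 >= 130? ✗; end 73 > 122? ✗ → no.
job31: start 0 >= 108? ✗; end 65 >= 130? ✗; end 65 > 122? ✗ → no.
job33: start 115 >= 108? ✓; end 127 >= 130? ✗; end 127 > 122? ✓ → no.
Result: none.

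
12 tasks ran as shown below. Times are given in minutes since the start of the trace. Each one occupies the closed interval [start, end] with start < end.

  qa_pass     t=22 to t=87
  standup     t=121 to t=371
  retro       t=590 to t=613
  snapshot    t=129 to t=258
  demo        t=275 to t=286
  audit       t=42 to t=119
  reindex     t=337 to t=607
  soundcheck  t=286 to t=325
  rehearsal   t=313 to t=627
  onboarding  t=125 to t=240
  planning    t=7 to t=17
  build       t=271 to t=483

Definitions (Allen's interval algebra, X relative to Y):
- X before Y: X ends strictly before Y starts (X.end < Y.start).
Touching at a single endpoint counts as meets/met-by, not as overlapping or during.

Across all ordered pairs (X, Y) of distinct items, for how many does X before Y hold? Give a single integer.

48

Checking all 132 ordered pairs for relation 'before'; matching pairs in alphabetical order:
(audit, build): audit before build ✓
(audit, demo): audit before demo ✓
(audit, onboarding): audit before onboarding ✓
(audit, rehearsal): audit before rehearsal ✓
(audit, reindex): audit before reindex ✓
(audit, retro): audit before retro ✓
(audit, snapshot): audit before snapshot ✓
(audit, soundcheck): audit before soundcheck ✓
(audit, standup): audit before standup ✓
(build, retro): build before retro ✓
(demo, rehearsal): demo before rehearsal ✓
(demo, reindex): demo before reindex ✓
(demo, retro): demo before retro ✓
(onboarding, build): onboarding before build ✓
(onboarding, demo): onboarding before demo ✓
(onboarding, rehearsal): onboarding before rehearsal ✓
(onboarding, reindex): onboarding before reindex ✓
(onboarding, retro): onboarding before retro ✓
(onboarding, soundcheck): onboarding before soundcheck ✓
(planning, audit): planning before audit ✓
(planning, build): planning before build ✓
(planning, demo): planning before demo ✓
(planning, onboarding): planning before onboarding ✓
(planning, qa_pass): planning before qa_pass ✓
... plus 24 further pairs not listed.
Count: 48.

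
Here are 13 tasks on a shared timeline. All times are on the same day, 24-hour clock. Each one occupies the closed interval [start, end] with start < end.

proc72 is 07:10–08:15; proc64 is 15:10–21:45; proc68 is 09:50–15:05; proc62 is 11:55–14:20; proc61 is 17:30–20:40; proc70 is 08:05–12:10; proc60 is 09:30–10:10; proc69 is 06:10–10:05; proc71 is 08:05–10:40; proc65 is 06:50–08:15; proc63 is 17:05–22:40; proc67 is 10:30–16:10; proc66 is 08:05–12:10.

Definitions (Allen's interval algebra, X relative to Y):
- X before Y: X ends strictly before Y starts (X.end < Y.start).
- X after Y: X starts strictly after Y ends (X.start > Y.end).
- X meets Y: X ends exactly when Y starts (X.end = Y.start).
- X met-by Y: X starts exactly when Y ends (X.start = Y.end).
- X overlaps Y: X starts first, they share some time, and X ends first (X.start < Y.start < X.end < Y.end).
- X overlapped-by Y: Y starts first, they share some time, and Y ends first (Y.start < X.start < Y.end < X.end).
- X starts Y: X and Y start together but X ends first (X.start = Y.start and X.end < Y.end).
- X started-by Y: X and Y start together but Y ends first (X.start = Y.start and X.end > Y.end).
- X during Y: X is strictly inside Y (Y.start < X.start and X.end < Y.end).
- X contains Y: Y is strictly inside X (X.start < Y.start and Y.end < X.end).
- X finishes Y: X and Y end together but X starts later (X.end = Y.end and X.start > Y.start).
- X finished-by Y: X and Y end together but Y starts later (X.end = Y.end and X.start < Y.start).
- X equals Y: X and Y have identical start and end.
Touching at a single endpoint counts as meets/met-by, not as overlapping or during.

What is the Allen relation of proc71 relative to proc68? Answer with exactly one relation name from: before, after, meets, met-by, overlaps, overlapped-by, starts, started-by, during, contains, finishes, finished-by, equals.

overlaps

proc71 = [08:05, 10:40]; proc68 = [09:50, 15:05].
Compare endpoints: proc71.start < proc68.start, proc71.start < proc68.end, proc71.end > proc68.start, proc71.end < proc68.end.
That pattern is 'overlaps'.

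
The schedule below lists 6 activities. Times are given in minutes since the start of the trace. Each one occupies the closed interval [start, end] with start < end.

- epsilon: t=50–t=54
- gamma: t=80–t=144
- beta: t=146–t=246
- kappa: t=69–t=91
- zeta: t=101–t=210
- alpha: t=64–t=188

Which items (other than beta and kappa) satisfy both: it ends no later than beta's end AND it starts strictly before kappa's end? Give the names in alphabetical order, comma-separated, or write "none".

alpha, epsilon, gamma

Conditions: its end is no later than beta's end (X.end <= t=246) AND its start is strictly before kappa's end (X.start < t=91).
alpha: end t=188 <= t=246? ✓; start t=64 < t=91? ✓ → yes.
epsilon: end t=54 <= t=246? ✓; start t=50 < t=91? ✓ → yes.
gamma: end t=144 <= t=246? ✓; start t=80 < t=91? ✓ → yes.
zeta: end t=210 <= t=246? ✓; start t=101 < t=91? ✗ → no.
Result: alpha, epsilon, gamma.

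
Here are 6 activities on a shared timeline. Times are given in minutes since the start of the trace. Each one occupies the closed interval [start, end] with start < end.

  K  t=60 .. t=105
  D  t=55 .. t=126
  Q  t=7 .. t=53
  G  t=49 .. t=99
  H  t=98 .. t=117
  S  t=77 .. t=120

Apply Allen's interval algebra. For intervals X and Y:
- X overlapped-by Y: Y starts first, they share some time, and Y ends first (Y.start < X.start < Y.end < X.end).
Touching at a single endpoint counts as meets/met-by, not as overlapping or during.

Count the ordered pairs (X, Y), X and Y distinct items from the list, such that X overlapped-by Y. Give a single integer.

7

Checking all 30 ordered pairs for relation 'overlapped-by'; matching pairs in alphabetical order:
(D, G): D overlapped-by G ✓
(G, Q): G overlapped-by Q ✓
(H, G): H overlapped-by G ✓
(H, K): H overlapped-by K ✓
(K, G): K overlapped-by G ✓
(S, G): S overlapped-by G ✓
(S, K): S overlapped-by K ✓
Count: 7.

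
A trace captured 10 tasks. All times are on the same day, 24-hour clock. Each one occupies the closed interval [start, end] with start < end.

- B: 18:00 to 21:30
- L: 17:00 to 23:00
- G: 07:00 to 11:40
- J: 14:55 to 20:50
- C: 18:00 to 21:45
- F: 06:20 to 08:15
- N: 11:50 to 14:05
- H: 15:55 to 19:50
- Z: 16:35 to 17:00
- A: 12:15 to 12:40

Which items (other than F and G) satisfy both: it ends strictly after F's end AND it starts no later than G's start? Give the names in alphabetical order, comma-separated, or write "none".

Conditions: its end is strictly after F's end (X.end > 08:15) AND its start is no later than G's start (X.start <= 07:00).
A: end 12:40 > 08:15? ✓; start 12:15 <= 07:00? ✗ → no.
B: end 21:30 > 08:15? ✓; start 18:00 <= 07:00? ✗ → no.
C: end 21:45 > 08:15? ✓; start 18:00 <= 07:00? ✗ → no.
H: end 19:50 > 08:15? ✓; start 15:55 <= 07:00? ✗ → no.
J: end 20:50 > 08:15? ✓; start 14:55 <= 07:00? ✗ → no.
L: end 23:00 > 08:15? ✓; start 17:00 <= 07:00? ✗ → no.
N: end 14:05 > 08:15? ✓; start 11:50 <= 07:00? ✗ → no.
Z: end 17:00 > 08:15? ✓; start 16:35 <= 07:00? ✗ → no.
Result: none.

none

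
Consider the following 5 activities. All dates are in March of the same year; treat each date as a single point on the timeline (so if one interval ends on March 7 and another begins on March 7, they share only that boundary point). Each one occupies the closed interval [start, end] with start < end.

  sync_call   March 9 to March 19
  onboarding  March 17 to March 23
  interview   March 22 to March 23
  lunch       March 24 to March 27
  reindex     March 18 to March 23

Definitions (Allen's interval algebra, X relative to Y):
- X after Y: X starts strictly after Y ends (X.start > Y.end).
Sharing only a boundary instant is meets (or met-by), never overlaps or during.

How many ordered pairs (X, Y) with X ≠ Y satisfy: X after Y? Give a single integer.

Checking all 20 ordered pairs for relation 'after'; matching pairs in alphabetical order:
(interview, sync_call): interview after sync_call ✓
(lunch, interview): lunch after interview ✓
(lunch, onboarding): lunch after onboarding ✓
(lunch, reindex): lunch after reindex ✓
(lunch, sync_call): lunch after sync_call ✓
Count: 5.

5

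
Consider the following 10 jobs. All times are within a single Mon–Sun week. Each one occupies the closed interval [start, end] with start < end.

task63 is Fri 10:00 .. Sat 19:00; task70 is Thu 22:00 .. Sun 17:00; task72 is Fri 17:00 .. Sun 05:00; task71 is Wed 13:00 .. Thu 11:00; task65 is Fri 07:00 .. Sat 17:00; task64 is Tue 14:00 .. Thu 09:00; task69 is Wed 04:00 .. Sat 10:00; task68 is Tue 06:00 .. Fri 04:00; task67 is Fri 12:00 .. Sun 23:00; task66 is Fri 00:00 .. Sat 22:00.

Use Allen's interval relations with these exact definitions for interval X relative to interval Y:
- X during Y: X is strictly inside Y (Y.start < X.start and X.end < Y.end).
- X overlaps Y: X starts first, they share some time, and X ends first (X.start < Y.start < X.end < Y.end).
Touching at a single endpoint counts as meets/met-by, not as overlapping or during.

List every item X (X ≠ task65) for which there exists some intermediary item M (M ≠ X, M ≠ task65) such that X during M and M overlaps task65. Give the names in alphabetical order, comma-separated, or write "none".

task71

Target task65 = [Fri 07:00, Sat 17:00].
Intermediaries M with M overlaps task65: task69.
Via task69 — items with X during task69: task71.
Union: task71.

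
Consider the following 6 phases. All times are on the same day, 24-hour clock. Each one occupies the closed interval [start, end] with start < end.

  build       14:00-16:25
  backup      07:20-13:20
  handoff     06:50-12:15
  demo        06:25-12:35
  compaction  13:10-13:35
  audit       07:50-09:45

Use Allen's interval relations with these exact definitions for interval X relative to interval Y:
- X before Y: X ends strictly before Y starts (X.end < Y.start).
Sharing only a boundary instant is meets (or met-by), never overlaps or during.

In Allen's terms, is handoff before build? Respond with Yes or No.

Yes

handoff = [06:50, 12:15], build = [14:00, 16:25].
Actual relation of handoff to build: before.
Asked whether 'before' holds → Yes.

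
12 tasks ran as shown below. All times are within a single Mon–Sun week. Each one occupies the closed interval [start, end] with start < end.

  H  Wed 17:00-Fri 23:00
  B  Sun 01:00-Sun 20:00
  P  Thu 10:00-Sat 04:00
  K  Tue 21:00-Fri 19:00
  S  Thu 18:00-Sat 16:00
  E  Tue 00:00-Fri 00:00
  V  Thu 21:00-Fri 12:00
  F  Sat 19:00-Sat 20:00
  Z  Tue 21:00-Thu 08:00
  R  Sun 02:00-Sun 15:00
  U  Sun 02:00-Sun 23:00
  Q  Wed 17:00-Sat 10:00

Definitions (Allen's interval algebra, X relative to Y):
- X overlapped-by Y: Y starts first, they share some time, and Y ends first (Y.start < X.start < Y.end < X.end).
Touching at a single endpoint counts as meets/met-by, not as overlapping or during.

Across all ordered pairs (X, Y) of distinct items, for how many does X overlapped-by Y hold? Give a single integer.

Checking all 132 ordered pairs for relation 'overlapped-by'; matching pairs in alphabetical order:
(H, E): H overlapped-by E ✓
(H, K): H overlapped-by K ✓
(H, Z): H overlapped-by Z ✓
(K, E): K overlapped-by E ✓
(P, E): P overlapped-by E ✓
(P, H): P overlapped-by H ✓
(P, K): P overlapped-by K ✓
(Q, E): Q overlapped-by E ✓
(Q, K): Q overlapped-by K ✓
(Q, Z): Q overlapped-by Z ✓
(S, E): S overlapped-by E ✓
(S, H): S overlapped-by H ✓
(S, K): S overlapped-by K ✓
(S, P): S overlapped-by P ✓
(S, Q): S overlapped-by Q ✓
(U, B): U overlapped-by B ✓
(V, E): V overlapped-by E ✓
Count: 17.

17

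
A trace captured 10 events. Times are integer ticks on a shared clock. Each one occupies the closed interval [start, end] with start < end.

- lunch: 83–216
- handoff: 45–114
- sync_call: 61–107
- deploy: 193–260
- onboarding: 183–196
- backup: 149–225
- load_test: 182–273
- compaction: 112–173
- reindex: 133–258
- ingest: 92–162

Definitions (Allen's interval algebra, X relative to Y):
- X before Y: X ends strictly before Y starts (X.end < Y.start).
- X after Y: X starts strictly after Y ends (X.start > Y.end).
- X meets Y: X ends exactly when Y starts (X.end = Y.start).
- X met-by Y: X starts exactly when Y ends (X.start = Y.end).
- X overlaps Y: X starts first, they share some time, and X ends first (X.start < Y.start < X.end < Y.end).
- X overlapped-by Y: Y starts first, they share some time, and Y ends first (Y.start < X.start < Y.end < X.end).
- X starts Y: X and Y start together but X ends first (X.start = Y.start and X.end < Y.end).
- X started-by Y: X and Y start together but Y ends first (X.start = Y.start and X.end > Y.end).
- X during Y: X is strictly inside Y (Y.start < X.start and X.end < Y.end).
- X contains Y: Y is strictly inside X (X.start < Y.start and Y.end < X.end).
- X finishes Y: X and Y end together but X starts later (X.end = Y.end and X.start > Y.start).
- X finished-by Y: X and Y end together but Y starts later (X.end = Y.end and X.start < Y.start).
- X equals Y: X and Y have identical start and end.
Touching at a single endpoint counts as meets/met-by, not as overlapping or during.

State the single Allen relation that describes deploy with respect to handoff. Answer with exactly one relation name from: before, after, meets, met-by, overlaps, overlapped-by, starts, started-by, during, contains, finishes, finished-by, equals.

deploy = [193, 260]; handoff = [45, 114].
Compare endpoints: deploy.start > handoff.start, deploy.start > handoff.end, deploy.end > handoff.start, deploy.end > handoff.end.
That pattern is 'after'.

after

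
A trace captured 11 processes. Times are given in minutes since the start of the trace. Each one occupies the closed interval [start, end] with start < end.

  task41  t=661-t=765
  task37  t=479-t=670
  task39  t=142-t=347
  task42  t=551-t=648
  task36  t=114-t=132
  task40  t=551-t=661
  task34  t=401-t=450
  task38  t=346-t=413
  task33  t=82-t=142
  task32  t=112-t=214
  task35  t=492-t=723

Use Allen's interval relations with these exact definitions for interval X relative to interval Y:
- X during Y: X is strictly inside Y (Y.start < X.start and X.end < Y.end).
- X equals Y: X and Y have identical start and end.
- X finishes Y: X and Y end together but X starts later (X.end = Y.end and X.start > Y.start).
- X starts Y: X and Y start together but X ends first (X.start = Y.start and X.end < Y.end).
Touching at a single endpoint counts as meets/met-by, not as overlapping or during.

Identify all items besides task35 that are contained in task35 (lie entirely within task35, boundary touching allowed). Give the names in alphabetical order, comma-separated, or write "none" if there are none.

Target task35 = [t=492, t=723].
task32 [t=112, t=214] → before → no.
task33 [t=82, t=142] → before → no.
task34 [t=401, t=450] → before → no.
task36 [t=114, t=132] → before → no.
task37 [t=479, t=670] → overlaps → no.
task38 [t=346, t=413] → before → no.
task39 [t=142, t=347] → before → no.
task40 [t=551, t=661] → during → yes.
task41 [t=661, t=765] → overlapped-by → no.
task42 [t=551, t=648] → during → yes.
Result: task40, task42.

task40, task42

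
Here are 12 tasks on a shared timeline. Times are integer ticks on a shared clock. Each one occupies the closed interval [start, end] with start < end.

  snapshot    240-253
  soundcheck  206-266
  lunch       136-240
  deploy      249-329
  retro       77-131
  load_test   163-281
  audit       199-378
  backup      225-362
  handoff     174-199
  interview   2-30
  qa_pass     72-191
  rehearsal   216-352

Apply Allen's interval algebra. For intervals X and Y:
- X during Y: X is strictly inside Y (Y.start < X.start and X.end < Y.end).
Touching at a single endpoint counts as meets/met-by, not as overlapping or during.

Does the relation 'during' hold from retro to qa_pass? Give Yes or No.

Yes

retro = [77, 131], qa_pass = [72, 191].
Actual relation of retro to qa_pass: during.
Asked whether 'during' holds → Yes.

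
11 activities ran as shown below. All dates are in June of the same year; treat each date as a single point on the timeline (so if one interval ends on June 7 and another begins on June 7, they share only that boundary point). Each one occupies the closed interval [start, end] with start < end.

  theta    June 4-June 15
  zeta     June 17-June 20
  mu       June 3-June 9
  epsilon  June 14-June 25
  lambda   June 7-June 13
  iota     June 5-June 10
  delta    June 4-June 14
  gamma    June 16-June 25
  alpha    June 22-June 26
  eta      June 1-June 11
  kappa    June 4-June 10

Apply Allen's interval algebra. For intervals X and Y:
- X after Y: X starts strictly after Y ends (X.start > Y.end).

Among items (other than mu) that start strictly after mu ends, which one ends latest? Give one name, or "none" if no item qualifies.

alpha

Target mu = [June 3, June 9].
alpha [June 22, June 26] → after → candidate.
delta [June 4, June 14] → overlapped-by → excluded.
epsilon [June 14, June 25] → after → candidate.
eta [June 1, June 11] → contains → excluded.
gamma [June 16, June 25] → after → candidate.
iota [June 5, June 10] → overlapped-by → excluded.
kappa [June 4, June 10] → overlapped-by → excluded.
lambda [June 7, June 13] → overlapped-by → excluded.
theta [June 4, June 15] → overlapped-by → excluded.
zeta [June 17, June 20] → after → candidate.
Among candidates, latest end is June 26 → alpha.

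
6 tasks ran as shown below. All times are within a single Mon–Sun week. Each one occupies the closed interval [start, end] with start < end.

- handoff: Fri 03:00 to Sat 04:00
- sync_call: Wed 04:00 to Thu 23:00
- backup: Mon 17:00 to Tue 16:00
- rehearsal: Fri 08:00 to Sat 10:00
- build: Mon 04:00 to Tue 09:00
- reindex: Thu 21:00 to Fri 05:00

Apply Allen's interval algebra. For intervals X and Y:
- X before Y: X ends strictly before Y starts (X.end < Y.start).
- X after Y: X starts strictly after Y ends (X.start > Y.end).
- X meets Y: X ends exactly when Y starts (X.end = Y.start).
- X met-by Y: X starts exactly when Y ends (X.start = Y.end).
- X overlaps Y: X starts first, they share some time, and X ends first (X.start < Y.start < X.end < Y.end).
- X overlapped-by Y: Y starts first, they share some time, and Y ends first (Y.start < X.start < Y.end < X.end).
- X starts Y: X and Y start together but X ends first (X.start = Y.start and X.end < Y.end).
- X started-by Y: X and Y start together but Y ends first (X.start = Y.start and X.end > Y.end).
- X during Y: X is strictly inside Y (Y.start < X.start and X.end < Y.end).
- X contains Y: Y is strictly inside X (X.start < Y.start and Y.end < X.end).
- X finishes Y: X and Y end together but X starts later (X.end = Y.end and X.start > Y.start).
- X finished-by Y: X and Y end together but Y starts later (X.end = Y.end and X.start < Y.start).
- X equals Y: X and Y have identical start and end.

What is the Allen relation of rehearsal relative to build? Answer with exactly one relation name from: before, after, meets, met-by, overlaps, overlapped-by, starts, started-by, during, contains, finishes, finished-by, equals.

after

rehearsal = [Fri 08:00, Sat 10:00]; build = [Mon 04:00, Tue 09:00].
Compare endpoints: rehearsal.start > build.start, rehearsal.start > build.end, rehearsal.end > build.start, rehearsal.end > build.end.
That pattern is 'after'.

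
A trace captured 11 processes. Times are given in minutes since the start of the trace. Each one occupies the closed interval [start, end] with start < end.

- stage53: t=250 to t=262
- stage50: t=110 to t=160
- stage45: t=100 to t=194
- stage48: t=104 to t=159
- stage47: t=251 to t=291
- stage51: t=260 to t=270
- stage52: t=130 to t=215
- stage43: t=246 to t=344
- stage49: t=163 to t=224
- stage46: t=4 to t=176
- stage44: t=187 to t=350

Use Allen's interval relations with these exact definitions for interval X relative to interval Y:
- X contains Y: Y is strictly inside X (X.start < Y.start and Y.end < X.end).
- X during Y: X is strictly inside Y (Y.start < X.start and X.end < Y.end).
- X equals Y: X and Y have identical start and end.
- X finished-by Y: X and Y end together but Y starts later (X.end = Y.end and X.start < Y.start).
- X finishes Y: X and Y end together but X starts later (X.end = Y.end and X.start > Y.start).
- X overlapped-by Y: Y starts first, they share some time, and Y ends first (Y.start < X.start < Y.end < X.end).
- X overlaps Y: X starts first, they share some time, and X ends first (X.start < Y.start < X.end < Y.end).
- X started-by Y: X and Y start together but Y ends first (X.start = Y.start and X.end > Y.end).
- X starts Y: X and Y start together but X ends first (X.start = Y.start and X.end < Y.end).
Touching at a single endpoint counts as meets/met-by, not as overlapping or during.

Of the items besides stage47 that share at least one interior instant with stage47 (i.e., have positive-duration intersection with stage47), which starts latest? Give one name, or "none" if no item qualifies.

stage51

Target stage47 = [t=251, t=291].
stage43 [t=246, t=344] → contains → candidate.
stage44 [t=187, t=350] → contains → candidate.
stage45 [t=100, t=194] → before → excluded.
stage46 [t=4, t=176] → before → excluded.
stage48 [t=104, t=159] → before → excluded.
stage49 [t=163, t=224] → before → excluded.
stage50 [t=110, t=160] → before → excluded.
stage51 [t=260, t=270] → during → candidate.
stage52 [t=130, t=215] → before → excluded.
stage53 [t=250, t=262] → overlaps → candidate.
Among candidates, latest start is t=260 → stage51.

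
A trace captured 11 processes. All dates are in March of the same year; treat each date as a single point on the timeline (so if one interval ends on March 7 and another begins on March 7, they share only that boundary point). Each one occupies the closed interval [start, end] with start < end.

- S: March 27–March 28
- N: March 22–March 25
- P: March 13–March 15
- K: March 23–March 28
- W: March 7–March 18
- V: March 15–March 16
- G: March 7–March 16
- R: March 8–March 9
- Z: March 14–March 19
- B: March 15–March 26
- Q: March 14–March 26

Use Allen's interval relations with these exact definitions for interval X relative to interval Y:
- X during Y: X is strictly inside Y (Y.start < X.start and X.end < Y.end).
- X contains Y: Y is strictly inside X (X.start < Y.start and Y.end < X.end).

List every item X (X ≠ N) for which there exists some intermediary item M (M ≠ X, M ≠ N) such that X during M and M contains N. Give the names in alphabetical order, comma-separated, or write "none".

V

Target N = [March 22, March 25].
Intermediaries M with M contains N: B, Q.
Via B — items with X during B: none.
Via Q — items with X during Q: V.
Union: V.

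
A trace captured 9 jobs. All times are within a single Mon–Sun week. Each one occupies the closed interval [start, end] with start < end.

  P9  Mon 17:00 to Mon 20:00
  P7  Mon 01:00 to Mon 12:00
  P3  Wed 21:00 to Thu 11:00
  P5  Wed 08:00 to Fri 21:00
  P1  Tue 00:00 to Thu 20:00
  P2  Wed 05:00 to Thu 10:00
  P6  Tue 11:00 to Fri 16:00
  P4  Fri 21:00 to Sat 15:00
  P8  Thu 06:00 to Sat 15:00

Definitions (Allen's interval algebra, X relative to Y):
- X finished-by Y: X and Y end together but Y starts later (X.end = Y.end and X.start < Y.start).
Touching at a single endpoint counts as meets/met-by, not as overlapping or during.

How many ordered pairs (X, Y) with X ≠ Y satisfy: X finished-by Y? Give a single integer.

1

Checking all 72 ordered pairs for relation 'finished-by'; matching pairs in alphabetical order:
(P8, P4): P8 finished-by P4 ✓
Count: 1.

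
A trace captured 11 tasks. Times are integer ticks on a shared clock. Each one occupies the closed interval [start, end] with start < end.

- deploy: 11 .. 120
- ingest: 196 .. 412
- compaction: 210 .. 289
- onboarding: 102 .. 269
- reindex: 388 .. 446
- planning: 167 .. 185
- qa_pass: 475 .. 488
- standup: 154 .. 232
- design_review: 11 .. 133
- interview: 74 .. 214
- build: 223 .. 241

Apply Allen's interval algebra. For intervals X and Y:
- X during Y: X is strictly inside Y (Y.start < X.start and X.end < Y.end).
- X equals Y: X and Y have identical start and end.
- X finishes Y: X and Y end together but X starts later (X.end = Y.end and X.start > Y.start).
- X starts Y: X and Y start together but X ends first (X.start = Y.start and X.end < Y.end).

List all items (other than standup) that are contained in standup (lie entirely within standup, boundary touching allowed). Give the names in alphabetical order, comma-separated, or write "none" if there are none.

Target standup = [154, 232].
build [223, 241] → overlapped-by → no.
compaction [210, 289] → overlapped-by → no.
deploy [11, 120] → before → no.
design_review [11, 133] → before → no.
ingest [196, 412] → overlapped-by → no.
interview [74, 214] → overlaps → no.
onboarding [102, 269] → contains → no.
planning [167, 185] → during → yes.
qa_pass [475, 488] → after → no.
reindex [388, 446] → after → no.
Result: planning.

planning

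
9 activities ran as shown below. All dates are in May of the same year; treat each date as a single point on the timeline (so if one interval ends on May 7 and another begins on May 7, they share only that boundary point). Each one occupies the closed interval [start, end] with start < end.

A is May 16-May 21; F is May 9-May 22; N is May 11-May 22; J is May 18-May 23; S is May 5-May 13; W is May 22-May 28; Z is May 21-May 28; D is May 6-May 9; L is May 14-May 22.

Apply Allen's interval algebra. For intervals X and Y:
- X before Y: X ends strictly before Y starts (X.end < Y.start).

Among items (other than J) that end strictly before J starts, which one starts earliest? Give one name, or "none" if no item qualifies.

S

Target J = [May 18, May 23].
A [May 16, May 21] → overlaps → excluded.
D [May 6, May 9] → before → candidate.
F [May 9, May 22] → overlaps → excluded.
L [May 14, May 22] → overlaps → excluded.
N [May 11, May 22] → overlaps → excluded.
S [May 5, May 13] → before → candidate.
W [May 22, May 28] → overlapped-by → excluded.
Z [May 21, May 28] → overlapped-by → excluded.
Among candidates, earliest start is May 5 → S.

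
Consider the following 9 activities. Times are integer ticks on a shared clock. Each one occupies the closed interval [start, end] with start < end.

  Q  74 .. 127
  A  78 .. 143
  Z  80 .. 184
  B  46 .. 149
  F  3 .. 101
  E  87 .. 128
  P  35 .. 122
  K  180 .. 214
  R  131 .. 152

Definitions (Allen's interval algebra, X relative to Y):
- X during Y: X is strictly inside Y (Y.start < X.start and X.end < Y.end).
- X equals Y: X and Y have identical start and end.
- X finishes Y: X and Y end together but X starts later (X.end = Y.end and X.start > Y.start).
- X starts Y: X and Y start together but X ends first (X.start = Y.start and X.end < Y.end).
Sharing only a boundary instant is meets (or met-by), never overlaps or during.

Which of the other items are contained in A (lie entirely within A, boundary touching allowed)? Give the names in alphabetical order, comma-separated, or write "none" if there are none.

Target A = [78, 143].
B [46, 149] → contains → no.
E [87, 128] → during → yes.
F [3, 101] → overlaps → no.
K [180, 214] → after → no.
P [35, 122] → overlaps → no.
Q [74, 127] → overlaps → no.
R [131, 152] → overlapped-by → no.
Z [80, 184] → overlapped-by → no.
Result: E.

E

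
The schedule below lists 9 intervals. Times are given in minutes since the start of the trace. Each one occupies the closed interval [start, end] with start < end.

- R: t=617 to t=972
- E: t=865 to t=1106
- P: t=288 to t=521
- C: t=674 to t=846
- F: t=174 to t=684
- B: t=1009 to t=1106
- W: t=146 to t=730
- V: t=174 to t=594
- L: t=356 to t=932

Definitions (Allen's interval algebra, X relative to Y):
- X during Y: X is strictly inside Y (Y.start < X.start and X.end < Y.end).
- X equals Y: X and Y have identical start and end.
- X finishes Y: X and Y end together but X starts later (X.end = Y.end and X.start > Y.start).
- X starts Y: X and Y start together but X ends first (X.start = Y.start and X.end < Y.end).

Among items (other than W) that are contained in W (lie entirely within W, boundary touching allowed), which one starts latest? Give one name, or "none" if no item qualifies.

P

Target W = [t=146, t=730].
B [t=1009, t=1106] → after → excluded.
C [t=674, t=846] → overlapped-by → excluded.
E [t=865, t=1106] → after → excluded.
F [t=174, t=684] → during → candidate.
L [t=356, t=932] → overlapped-by → excluded.
P [t=288, t=521] → during → candidate.
R [t=617, t=972] → overlapped-by → excluded.
V [t=174, t=594] → during → candidate.
Among candidates, latest start is t=288 → P.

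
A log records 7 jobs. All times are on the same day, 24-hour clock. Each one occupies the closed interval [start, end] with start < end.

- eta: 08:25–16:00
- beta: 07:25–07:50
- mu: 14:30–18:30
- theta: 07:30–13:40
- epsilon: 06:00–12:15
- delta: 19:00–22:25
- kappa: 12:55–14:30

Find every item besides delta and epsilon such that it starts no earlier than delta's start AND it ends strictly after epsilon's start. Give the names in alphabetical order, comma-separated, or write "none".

none

Conditions: its start is no earlier than delta's start (X.start >= 19:00) AND its end is strictly after epsilon's start (X.end > 06:00).
beta: start 07:25 >= 19:00? ✗; end 07:50 > 06:00? ✓ → no.
eta: start 08:25 >= 19:00? ✗; end 16:00 > 06:00? ✓ → no.
kappa: start 12:55 >= 19:00? ✗; end 14:30 > 06:00? ✓ → no.
mu: start 14:30 >= 19:00? ✗; end 18:30 > 06:00? ✓ → no.
theta: start 07:30 >= 19:00? ✗; end 13:40 > 06:00? ✓ → no.
Result: none.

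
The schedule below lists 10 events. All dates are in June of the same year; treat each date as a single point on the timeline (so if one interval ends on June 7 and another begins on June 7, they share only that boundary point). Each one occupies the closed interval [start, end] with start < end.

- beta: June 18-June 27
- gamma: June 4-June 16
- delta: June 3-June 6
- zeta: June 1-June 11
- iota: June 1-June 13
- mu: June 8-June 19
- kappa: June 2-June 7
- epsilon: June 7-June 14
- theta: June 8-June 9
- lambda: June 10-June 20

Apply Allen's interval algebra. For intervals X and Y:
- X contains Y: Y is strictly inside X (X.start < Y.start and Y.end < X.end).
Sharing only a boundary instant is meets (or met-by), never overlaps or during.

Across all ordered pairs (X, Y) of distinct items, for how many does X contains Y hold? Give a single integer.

10

Checking all 90 ordered pairs for relation 'contains'; matching pairs in alphabetical order:
(epsilon, theta): epsilon contains theta ✓
(gamma, epsilon): gamma contains epsilon ✓
(gamma, theta): gamma contains theta ✓
(iota, delta): iota contains delta ✓
(iota, kappa): iota contains kappa ✓
(iota, theta): iota contains theta ✓
(kappa, delta): kappa contains delta ✓
(zeta, delta): zeta contains delta ✓
(zeta, kappa): zeta contains kappa ✓
(zeta, theta): zeta contains theta ✓
Count: 10.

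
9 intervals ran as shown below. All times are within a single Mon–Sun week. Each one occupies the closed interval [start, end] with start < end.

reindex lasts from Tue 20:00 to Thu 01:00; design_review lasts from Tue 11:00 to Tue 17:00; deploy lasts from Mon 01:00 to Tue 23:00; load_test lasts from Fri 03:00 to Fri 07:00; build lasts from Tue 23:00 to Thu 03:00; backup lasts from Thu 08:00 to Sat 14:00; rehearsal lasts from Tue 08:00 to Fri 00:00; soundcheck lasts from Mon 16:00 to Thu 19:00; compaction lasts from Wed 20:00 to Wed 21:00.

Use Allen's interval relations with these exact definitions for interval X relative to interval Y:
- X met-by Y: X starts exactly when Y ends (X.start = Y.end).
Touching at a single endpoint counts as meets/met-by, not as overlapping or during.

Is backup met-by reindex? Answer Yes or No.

No

backup = [Thu 08:00, Sat 14:00], reindex = [Tue 20:00, Thu 01:00].
Actual relation of backup to reindex: after.
Asked whether 'met-by' holds → No.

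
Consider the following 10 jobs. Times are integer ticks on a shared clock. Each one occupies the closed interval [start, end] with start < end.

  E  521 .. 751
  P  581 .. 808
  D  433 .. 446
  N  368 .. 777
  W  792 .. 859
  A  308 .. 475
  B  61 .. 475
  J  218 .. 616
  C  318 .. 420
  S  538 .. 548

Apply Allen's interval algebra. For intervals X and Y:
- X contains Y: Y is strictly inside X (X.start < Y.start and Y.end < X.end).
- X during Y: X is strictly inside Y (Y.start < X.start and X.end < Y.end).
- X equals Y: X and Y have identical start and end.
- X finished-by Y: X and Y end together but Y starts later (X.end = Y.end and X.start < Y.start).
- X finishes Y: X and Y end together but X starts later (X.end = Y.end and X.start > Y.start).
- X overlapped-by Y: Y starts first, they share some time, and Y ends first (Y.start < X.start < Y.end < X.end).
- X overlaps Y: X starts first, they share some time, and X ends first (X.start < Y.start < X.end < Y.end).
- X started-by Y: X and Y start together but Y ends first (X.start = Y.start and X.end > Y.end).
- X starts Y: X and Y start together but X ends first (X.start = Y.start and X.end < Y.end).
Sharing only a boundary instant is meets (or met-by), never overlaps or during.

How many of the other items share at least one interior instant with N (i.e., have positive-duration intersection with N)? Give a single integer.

8

Target N = [368, 777].
A [308, 475] → overlaps → counts.
B [61, 475] → overlaps → counts.
C [318, 420] → overlaps → counts.
D [433, 446] → during → counts.
E [521, 751] → during → counts.
J [218, 616] → overlaps → counts.
P [581, 808] → overlapped-by → counts.
S [538, 548] → during → counts.
W [792, 859] → after → no.
Total: 8.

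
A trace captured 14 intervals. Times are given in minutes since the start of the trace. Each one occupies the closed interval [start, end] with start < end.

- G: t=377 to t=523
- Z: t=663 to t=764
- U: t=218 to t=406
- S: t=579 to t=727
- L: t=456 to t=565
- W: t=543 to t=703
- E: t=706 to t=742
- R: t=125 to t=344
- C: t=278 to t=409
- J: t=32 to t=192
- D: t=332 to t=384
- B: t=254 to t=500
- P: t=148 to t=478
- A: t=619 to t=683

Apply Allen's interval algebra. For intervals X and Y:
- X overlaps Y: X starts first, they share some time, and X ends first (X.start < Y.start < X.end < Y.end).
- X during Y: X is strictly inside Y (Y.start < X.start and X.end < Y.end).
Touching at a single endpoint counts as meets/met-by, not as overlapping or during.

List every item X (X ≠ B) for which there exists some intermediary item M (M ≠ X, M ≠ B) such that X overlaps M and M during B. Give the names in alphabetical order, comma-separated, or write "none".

R, U

Target B = [t=254, t=500].
Intermediaries M with M during B: C, D.
Via C — items with X overlaps C: R, U.
Via D — items with X overlaps D: R.
Union: R, U.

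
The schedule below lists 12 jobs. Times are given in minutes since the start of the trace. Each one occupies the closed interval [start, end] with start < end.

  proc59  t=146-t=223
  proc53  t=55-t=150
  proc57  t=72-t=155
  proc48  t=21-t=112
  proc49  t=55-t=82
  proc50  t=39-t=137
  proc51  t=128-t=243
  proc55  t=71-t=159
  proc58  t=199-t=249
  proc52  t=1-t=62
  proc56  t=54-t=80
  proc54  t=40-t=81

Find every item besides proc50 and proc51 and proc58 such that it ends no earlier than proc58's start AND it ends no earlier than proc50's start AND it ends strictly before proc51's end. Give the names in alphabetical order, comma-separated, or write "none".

proc59

Conditions: its end is no earlier than proc58's start (X.end >= t=199) AND its end is no earlier than proc50's start (X.end >= t=39) AND its end is strictly before proc51's end (X.end < t=243).
proc48: end t=112 >= t=199? ✗; end t=112 >= t=39? ✓; end t=112 < t=243? ✓ → no.
proc49: end t=82 >= t=199? ✗; end t=82 >= t=39? ✓; end t=82 < t=243? ✓ → no.
proc52: end t=62 >= t=199? ✗; end t=62 >= t=39? ✓; end t=62 < t=243? ✓ → no.
proc53: end t=150 >= t=199? ✗; end t=150 >= t=39? ✓; end t=150 < t=243? ✓ → no.
proc54: end t=81 >= t=199? ✗; end t=81 >= t=39? ✓; end t=81 < t=243? ✓ → no.
proc55: end t=159 >= t=199? ✗; end t=159 >= t=39? ✓; end t=159 < t=243? ✓ → no.
proc56: end t=80 >= t=199? ✗; end t=80 >= t=39? ✓; end t=80 < t=243? ✓ → no.
proc57: end t=155 >= t=199? ✗; end t=155 >= t=39? ✓; end t=155 < t=243? ✓ → no.
proc59: end t=223 >= t=199? ✓; end t=223 >= t=39? ✓; end t=223 < t=243? ✓ → yes.
Result: proc59.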